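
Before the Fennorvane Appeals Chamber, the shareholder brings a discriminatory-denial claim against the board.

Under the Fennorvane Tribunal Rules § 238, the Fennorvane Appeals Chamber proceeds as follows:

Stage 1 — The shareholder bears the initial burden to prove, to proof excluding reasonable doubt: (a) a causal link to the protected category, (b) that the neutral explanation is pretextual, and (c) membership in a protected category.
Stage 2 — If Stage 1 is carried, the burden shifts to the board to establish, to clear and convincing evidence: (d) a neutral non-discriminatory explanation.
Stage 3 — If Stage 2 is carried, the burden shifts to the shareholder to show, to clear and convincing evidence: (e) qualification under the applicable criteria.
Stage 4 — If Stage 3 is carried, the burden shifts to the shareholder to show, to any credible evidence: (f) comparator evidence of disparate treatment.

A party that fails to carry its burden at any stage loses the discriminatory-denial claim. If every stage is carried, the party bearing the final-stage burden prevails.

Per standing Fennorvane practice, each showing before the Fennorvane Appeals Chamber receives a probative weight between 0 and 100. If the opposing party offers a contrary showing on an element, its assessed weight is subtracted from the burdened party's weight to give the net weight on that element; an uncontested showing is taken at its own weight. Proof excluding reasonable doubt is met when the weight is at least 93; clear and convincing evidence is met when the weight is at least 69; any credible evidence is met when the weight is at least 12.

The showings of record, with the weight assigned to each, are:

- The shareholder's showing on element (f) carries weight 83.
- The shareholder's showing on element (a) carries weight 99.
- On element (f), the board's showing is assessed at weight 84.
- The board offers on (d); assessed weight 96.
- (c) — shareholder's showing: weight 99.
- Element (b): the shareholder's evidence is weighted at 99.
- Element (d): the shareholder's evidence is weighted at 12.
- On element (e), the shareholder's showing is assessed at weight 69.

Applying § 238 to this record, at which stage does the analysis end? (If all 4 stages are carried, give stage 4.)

stage 4

At Stage 1 the shareholder must meet proof excluding reasonable doubt (weight is at least 93): on (a) the weight is 99, which does reach 93, so (a) meets the standard; on (b) the weight is 99, which does reach 93, so (b) meets the standard; on (c) the weight is 99, which does reach 93, so (c) meets the standard.
  All elements met. The burden passes to the board.
At Stage 2 the board must meet clear and convincing evidence (weight is at least 69): on (d) the weight is 96 less the opposing 12 gives net 84, which does reach 69, so (d) meets the standard.
  Stage 2 carried; the burden shifts to the shareholder.
At Stage 3 the shareholder must meet clear and convincing evidence (weight is at least 69): on (e) the weight is 69, which does reach 69, so (e) meets the standard.
  Stage 3 carried; the burden remains with the shareholder.
At Stage 4 the shareholder must meet any credible evidence (weight is at least 12): on (f) the weight is 83 less the opposing 84 gives net -1, which does not reach 12, so (f) does not meet the standard.
  Not every element is met, so the shareholder fails to carry Stage 4.
The analysis ends at Stage 4; the board prevails.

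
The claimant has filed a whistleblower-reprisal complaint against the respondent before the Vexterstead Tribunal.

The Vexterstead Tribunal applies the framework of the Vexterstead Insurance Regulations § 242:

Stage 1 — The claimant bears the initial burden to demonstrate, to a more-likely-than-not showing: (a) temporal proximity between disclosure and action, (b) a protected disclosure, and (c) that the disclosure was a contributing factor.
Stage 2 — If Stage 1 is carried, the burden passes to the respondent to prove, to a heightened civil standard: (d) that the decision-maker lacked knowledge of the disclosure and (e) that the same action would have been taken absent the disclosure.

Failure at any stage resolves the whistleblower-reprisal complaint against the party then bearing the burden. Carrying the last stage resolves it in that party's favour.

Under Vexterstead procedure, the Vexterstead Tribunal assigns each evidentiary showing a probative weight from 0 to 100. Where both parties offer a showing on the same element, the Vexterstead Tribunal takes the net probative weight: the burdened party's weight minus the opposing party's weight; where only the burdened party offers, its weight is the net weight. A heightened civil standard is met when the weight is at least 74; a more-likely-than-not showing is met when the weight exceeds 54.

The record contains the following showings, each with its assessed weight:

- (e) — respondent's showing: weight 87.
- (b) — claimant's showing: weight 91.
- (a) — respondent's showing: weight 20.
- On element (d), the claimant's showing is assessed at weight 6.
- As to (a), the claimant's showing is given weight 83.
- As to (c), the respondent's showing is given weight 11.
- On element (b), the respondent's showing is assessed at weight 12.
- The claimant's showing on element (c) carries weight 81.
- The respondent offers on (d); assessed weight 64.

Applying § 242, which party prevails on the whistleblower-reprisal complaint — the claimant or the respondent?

Stage 1 — burden on claimant; standard: a more-likely-than-not showing (weight exceeds 54).
    (a): 83 − 20 = 63 > 54 [met]
    (b): 91 − 12 = 79 > 54 [met]
    (c): 81 − 11 = 70 > 54 [met]
  Stage 1 carried; the burden shifts to the respondent.
Stage 2 — burden on respondent; standard: a heightened civil standard (weight is at least 74).
    (d): 64 − 6 = 58 < 74 [not met]
    (e): 87 ≥ 74 [met]
  Not every element is met, so the respondent fails to carry Stage 2.
So the claimant prevails.

claimant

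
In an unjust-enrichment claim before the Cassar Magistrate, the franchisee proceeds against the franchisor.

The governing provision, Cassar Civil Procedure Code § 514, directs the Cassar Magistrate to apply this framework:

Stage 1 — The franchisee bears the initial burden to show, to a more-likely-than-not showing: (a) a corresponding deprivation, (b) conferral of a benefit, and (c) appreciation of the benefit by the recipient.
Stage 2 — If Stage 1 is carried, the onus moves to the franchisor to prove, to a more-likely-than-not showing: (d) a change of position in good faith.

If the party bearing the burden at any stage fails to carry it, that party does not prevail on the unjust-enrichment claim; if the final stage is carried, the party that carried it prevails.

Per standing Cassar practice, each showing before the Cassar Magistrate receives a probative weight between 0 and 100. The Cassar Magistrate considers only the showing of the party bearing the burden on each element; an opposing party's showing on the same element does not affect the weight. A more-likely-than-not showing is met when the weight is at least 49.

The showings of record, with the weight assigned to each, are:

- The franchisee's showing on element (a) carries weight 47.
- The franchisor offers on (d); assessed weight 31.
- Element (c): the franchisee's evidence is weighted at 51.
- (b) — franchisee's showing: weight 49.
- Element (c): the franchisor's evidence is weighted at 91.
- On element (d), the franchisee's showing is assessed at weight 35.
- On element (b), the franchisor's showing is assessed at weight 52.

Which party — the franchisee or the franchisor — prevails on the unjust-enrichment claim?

franchisor

Stage 1 — burden on franchisee; standard: a more-likely-than-not showing (weight is at least 49).
    (a): 47 < 49 [not met]
    (b): 49 (franchisor's 52 disregarded) ≥ 49 [met]
    (c): 51 (franchisor's 91 disregarded) ≥ 49 [met]
  Stage 1 not carried; the franchisee fails its burden.
The analysis ends at Stage 1; the franchisor prevails.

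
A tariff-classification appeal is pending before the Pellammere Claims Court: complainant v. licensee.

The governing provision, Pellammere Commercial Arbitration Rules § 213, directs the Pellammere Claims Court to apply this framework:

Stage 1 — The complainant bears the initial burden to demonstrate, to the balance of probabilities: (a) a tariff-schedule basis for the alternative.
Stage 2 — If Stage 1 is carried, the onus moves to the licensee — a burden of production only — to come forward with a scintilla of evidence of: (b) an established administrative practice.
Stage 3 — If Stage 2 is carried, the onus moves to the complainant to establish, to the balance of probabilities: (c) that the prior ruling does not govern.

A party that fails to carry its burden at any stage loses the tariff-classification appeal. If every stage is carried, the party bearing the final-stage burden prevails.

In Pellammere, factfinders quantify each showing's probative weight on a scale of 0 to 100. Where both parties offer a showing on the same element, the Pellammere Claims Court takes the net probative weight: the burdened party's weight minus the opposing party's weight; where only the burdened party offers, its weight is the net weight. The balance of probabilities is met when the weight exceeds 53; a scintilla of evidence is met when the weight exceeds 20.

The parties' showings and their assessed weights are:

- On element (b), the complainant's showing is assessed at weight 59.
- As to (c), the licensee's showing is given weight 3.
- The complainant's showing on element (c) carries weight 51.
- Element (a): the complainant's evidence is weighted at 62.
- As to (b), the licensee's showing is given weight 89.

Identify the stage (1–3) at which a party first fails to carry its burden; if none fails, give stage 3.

At Stage 1 the complainant must meet the balance of probabilities (weight exceeds 53): on (a) the weight is 62, > 53, so (a) meets the standard.
  The complainant carries Stage 1; the licensee now bears the burden.
At Stage 2 the licensee must meet a scintilla of evidence (weight exceeds 20): on (b) the weight is 89 less the opposing 59 gives net 30, > 20, so (b) meets the standard.
  All elements met. The burden passes to the complainant.
At Stage 3 the complainant must meet the balance of probabilities (weight exceeds 53): on (c) the weight is 51 less the opposing 3 gives net 48, which does not exceed 53, so (c) does not meet the standard.
  Not every element is met, so the complainant fails to carry Stage 3.
The analysis ends at Stage 3; the licensee prevails.

stage 3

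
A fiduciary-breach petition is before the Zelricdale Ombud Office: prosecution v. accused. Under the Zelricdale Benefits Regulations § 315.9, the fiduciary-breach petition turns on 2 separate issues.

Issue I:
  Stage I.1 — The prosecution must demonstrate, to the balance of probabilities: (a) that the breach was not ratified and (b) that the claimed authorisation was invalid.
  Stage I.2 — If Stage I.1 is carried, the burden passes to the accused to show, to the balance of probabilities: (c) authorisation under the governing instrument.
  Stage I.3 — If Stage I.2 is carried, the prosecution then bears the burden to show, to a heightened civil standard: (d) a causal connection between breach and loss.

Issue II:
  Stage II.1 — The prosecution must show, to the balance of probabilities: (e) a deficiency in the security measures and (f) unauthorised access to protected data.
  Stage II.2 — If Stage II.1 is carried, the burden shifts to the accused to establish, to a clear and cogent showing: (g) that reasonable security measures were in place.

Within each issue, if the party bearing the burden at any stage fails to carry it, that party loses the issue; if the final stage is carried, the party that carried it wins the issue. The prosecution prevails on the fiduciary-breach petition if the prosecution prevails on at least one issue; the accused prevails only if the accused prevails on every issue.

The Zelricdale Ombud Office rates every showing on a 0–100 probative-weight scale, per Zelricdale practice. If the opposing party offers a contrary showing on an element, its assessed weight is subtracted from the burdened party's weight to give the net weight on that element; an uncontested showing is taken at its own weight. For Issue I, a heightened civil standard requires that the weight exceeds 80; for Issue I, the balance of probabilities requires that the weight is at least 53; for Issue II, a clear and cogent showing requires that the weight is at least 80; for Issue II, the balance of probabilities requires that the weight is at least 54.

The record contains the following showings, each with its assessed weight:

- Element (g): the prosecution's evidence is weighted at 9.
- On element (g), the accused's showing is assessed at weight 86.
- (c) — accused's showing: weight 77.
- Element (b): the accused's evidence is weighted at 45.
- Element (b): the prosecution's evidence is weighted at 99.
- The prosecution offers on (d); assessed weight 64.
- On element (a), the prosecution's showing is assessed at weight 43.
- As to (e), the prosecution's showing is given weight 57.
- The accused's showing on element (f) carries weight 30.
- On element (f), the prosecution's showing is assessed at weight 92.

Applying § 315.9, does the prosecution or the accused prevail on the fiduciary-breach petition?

— Issue I —
Stage I.1 — burden on prosecution; standard: the balance of probabilities (weight is at least 53).
    (a): 43 < 53 [not met]
    (b): 99 − 45 = 54 ≥ 53 [met]
  Not every element is met, so the prosecution fails to carry Stage I.1.
So the accused prevails on this issue.
— Issue II —
At Stage II.1 the prosecution must meet the balance of probabilities (weight is at least 54): on (e) the weight is 57, ≥ 54, so (e) meets the standard; on (f) the weight is 92 less the opposing 30 gives net 62, ≥ 54, so (f) meets the standard.
  Stage II.1 carried; the burden shifts to the accused.
At Stage II.2 the accused must meet a clear and cogent showing (weight is at least 80): on (g) the weight is 86 less the opposing 9 gives net 77, < 80, so (g) does not meet the standard.
  Stage II.2 not carried; the accused fails its burden.
The prosecution prevails on this issue.
Per-issue: Issue I → accused; Issue II → prosecution. The prosecution must prevail on at least one issue; overall, the prosecution prevails.

prosecution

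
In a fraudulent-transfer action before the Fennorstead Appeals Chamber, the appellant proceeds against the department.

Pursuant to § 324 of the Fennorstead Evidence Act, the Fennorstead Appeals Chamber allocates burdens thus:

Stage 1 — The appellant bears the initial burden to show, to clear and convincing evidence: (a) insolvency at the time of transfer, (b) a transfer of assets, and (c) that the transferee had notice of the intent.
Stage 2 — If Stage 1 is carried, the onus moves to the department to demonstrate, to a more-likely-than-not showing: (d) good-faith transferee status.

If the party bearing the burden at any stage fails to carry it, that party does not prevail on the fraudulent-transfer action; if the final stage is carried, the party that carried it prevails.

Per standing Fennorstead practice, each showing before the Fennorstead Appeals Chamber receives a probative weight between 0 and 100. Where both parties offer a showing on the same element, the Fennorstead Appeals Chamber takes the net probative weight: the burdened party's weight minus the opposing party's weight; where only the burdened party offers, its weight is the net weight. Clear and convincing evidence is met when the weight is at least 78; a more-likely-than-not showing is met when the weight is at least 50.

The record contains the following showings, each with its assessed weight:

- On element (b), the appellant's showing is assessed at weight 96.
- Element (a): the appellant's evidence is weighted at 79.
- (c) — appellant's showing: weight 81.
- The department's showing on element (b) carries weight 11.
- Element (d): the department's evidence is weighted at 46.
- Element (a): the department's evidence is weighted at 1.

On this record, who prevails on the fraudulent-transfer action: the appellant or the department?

appellant

Stage 1 — burden on appellant; standard: clear and convincing evidence (weight is at least 78).
    (a): 79 − 1 = 78 ≥ 78 [met]
    (b): 96 − 11 = 85 ≥ 78 [met]
    (c): 81 ≥ 78 [met]
  Stage 1 carried; the burden shifts to the department.
Stage 2 — burden on department; standard: a more-likely-than-not showing (weight is at least 50).
    (d): 46 < 50 [not met]
  Not every element is met, so the department fails to carry Stage 2.
The analysis ends at Stage 2; the appellant prevails.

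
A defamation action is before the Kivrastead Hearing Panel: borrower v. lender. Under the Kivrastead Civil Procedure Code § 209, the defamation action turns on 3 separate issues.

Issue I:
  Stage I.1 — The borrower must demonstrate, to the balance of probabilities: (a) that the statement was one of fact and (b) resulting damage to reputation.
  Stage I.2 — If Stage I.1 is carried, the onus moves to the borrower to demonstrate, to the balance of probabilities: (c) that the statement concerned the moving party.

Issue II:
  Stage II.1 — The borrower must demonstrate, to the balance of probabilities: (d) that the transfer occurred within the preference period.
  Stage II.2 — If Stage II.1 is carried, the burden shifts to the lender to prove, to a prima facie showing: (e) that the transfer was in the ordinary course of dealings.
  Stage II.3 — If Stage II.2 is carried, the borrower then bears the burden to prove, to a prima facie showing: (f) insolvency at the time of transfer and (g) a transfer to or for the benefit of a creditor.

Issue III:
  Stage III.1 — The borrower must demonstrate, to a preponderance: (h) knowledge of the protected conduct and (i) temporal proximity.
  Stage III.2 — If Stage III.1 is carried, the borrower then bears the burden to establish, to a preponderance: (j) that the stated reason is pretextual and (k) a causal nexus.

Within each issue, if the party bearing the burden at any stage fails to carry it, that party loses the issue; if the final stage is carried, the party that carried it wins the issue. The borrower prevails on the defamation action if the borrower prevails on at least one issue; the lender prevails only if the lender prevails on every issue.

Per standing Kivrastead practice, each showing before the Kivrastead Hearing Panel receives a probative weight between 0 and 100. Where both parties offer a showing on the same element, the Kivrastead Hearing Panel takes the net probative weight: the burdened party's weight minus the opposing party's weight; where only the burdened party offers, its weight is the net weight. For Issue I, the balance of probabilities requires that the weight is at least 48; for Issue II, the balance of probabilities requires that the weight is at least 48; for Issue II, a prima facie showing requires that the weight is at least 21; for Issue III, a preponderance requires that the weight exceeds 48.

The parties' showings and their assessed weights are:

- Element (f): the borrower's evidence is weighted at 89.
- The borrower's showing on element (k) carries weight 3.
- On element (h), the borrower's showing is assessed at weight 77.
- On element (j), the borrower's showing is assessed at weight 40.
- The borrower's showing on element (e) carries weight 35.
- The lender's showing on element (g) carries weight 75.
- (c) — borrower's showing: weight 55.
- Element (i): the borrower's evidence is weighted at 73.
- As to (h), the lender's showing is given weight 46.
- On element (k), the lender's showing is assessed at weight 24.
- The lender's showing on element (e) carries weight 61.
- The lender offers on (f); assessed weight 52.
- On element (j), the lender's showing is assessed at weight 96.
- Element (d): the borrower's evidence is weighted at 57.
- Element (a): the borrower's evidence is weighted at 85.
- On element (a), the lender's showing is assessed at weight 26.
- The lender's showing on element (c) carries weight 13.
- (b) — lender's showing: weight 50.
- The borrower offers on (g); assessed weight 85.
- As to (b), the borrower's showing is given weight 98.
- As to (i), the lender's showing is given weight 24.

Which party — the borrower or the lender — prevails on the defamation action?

— Issue I —
Stage I.1 — burden on borrower; standard: the balance of probabilities (weight is at least 48).
    (a): 85 − 26 = 59 ≥ 48 [met]
    (b): 98 − 50 = 48 ≥ 48 [met]
  Stage I.1 is satisfied; the borrower continues to bear the burden.
Stage I.2 — burden on borrower; standard: the balance of probabilities (weight is at least 48).
    (c): 55 − 13 = 42 < 48 [not met]
  The borrower does not carry Stage I.2.
The lender prevails on this issue.
— Issue II —
Stage II.1 — burden on borrower; standard: the balance of probabilities (weight is at least 48).
    (d): 57 ≥ 48 [met]
  Stage II.1 carried; the burden shifts to the lender.
Stage II.2 — burden on lender; standard: a prima facie showing (weight is at least 21).
    (e): 61 − 35 = 26 ≥ 21 [met]
  The lender carries Stage II.2; the borrower now bears the burden.
Stage II.3 — burden on borrower; standard: a prima facie showing (weight is at least 21).
    (f): 89 − 52 = 37 ≥ 21 [met]
    (g): 85 − 75 = 10 < 21 [not met]
  The borrower does not carry Stage II.3.
So the lender prevails on this issue.
— Issue III —
At Stage III.1 the borrower must meet a preponderance (weight exceeds 48): on (h) the weight is 77 less the opposing 46 gives net 31, which does not exceed 48, so (h) does not meet the standard; on (i) the weight is 73 less the opposing 24 gives net 49, > 48, so (i) meets the standard.
  Stage III.1 not carried; the borrower fails its burden.
The lender prevails on this issue.
Per-issue: Issue I → lender; Issue II → lender; Issue III → lender. The borrower must prevail on at least one issue; overall, the lender prevails.

lender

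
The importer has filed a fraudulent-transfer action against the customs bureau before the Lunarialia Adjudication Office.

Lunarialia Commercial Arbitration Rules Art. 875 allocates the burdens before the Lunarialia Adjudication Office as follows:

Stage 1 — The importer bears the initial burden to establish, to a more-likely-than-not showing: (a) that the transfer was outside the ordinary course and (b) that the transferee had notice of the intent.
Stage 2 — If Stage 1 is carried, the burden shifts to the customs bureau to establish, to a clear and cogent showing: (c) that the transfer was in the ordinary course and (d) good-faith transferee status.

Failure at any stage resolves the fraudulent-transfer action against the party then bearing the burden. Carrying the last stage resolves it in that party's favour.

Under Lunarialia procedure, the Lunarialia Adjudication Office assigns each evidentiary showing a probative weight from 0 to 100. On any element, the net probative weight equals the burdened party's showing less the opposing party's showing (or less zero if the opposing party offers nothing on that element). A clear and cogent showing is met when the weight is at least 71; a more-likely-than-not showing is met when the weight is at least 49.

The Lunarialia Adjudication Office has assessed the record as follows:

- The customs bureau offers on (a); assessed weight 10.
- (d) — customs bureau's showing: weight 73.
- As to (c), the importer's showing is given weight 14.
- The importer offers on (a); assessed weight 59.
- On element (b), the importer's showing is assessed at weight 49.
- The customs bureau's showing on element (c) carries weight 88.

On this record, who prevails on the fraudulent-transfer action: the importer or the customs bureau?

customs bureau

Stage 1 (importer, a more-likely-than-not showing, weight is at least 49): (a) net 59−10=49 ≥ 49 — meets; (b) 49 ≥ 49 — meets.
  The importer carries Stage 1; the customs bureau now bears the burden.
Stage 2 (customs bureau, a clear and cogent showing, weight is at least 71): (c) net 88−14=74 ≥ 71 — meets; (d) 73 ≥ 71 — meets.
  The customs bureau carries the last stage.
Every stage carried; the customs bureau prevails.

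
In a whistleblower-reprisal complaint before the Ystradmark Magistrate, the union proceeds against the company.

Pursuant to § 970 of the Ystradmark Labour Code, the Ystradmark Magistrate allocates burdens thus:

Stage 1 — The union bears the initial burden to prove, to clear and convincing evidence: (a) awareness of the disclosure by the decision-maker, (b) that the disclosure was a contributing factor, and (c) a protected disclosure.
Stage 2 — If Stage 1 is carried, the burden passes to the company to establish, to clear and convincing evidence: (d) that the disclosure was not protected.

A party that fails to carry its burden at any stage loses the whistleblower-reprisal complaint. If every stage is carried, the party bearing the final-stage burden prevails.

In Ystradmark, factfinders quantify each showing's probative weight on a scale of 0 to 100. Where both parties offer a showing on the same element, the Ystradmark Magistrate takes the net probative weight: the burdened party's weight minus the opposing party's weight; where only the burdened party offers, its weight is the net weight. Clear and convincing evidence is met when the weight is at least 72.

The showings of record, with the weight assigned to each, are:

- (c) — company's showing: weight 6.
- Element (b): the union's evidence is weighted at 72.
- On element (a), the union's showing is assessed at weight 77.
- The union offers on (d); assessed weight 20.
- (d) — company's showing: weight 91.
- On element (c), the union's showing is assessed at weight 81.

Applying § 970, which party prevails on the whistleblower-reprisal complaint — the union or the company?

Stage 1 — burden on union; standard: clear and convincing evidence (weight is at least 72).
    (a): 77 ≥ 72 [met]
    (b): 72 ≥ 72 [met]
    (c): 81 − 6 = 75 ≥ 72 [met]
  All elements met. The burden passes to the company.
Stage 2 — burden on company; standard: clear and convincing evidence (weight is at least 72).
    (d): 91 − 20 = 71 < 72 [not met]
  Not every element is met, so the company fails to carry Stage 2.
The analysis ends at Stage 2; the union prevails.

union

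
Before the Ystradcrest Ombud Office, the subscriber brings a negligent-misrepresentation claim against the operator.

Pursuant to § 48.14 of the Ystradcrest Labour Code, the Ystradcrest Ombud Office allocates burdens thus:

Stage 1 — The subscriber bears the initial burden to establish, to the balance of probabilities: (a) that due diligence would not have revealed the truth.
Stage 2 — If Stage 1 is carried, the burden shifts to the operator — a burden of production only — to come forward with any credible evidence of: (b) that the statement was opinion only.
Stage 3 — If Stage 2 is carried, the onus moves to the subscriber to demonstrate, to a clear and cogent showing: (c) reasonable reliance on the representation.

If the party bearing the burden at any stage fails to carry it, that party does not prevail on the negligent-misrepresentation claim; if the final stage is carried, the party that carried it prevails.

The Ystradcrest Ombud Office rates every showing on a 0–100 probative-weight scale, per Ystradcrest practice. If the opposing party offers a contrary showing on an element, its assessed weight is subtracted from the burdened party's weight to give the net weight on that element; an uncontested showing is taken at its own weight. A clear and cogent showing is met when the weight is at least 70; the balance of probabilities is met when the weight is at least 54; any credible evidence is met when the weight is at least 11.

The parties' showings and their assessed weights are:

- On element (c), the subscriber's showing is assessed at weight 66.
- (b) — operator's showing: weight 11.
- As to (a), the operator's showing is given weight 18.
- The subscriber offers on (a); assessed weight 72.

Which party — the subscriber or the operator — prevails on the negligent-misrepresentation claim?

Stage 1 (subscriber, the balance of probabilities, weight is at least 54): (a) net 72−18=54 ≥ 54 — meets.
  All elements met. The burden passes to the operator.
Stage 2 (operator, any credible evidence, weight is at least 11): (b) 11 ≥ 11 — meets.
  The operator carries Stage 2; the subscriber now bears the burden.
Stage 3 (subscriber, a clear and cogent showing, weight is at least 70): (c) 66 < 70 — fails.
  Stage 3 not carried; the subscriber fails its burden.
The operator prevails.

operator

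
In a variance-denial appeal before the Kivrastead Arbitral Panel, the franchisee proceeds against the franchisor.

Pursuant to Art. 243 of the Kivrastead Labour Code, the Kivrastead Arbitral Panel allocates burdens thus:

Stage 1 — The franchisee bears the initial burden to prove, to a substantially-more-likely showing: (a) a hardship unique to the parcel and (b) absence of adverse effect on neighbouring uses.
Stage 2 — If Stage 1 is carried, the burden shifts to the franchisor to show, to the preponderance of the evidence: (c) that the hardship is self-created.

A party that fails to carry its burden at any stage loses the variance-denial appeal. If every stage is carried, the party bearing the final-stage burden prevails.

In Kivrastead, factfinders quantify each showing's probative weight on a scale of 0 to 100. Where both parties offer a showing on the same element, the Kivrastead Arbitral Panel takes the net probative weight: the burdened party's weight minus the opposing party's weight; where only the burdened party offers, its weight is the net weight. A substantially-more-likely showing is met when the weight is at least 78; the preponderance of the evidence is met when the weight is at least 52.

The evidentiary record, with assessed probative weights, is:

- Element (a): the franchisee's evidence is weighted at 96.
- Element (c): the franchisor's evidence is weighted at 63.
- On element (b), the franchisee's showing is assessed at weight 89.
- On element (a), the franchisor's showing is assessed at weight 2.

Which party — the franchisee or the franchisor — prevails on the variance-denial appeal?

franchisor

At Stage 1 the franchisee must meet a substantially-more-likely showing (weight is at least 78): on (a) the weight is 96 less the opposing 2 gives net 94, ≥ 78, so (a) meets the standard; on (b) the weight is 89, which does reach 78, so (b) meets the standard.
  Stage 1 carried; the burden shifts to the franchisor.
At Stage 2 the franchisor must meet the preponderance of the evidence (weight is at least 52): on (c) the weight is 63, which does reach 52, so (c) meets the standard.
  Stage 2 carried; the final stage is satisfied.
Every stage carried; the franchisor prevails.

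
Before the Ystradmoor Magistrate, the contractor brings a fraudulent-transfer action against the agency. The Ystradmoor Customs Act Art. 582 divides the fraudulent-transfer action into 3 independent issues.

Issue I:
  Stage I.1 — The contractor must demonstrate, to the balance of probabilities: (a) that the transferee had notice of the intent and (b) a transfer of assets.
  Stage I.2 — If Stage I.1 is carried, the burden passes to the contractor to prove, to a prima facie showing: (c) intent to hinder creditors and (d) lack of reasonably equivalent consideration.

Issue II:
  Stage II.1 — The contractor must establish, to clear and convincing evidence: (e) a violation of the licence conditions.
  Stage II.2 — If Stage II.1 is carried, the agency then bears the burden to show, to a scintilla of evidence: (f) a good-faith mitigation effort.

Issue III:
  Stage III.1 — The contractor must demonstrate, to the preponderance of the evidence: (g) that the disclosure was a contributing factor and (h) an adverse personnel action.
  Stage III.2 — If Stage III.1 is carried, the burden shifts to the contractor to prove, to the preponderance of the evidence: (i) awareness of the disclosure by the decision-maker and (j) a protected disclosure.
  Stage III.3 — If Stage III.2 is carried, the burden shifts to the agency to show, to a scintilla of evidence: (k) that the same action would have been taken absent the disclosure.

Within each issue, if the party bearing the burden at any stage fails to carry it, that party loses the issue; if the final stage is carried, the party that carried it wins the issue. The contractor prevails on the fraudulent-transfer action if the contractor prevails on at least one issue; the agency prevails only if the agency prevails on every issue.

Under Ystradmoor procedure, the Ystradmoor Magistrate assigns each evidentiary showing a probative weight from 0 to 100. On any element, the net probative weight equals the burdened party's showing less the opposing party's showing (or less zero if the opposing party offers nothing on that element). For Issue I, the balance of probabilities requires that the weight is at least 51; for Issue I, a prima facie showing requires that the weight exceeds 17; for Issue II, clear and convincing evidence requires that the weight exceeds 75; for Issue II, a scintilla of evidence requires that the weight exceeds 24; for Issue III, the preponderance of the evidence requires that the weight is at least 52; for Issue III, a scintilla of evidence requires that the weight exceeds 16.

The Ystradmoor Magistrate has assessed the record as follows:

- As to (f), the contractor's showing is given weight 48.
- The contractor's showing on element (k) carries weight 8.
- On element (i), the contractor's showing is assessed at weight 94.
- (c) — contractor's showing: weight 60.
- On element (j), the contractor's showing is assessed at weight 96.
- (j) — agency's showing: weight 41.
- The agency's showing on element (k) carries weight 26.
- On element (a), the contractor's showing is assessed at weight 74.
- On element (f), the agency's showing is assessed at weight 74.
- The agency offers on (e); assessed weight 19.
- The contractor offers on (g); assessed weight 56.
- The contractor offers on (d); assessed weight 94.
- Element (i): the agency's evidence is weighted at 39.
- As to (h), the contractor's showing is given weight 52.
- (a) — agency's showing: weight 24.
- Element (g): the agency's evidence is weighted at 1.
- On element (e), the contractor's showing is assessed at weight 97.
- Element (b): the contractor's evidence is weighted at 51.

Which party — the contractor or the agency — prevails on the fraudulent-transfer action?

— Issue I —
Stage I.1 — burden on contractor; standard: the balance of probabilities (weight is at least 51).
    (a): 74 − 24 = 50 < 51 [not met]
    (b): 51 ≥ 51 [met]
  The contractor does not carry Stage I.1.
The agency prevails on this issue.
— Issue II —
Stage II.1 — burden on contractor; standard: clear and convincing evidence (weight exceeds 75).
    (e): 97 − 19 = 78 > 75 [met]
  The contractor carries Stage II.1; the agency now bears the burden.
Stage II.2 — burden on agency; standard: a scintilla of evidence (weight exceeds 24).
    (f): 74 − 48 = 26 > 24 [met]
  The agency carries the last stage.
All stages carried — the agency prevails on this issue.
— Issue III —
Stage III.1 (contractor, the preponderance of the evidence, weight is at least 52): (g) net 56−1=55 ≥ 52 — meets; (h) 52 ≥ 52 — meets.
  All elements met. The contractor retains the burden for Stage III.2.
Stage III.2 (contractor, the preponderance of the evidence, weight is at least 52): (i) net 94−39=55 ≥ 52 — meets; (j) net 96−41=55 ≥ 52 — meets.
  All elements met. The burden passes to the agency.
Stage III.3 (agency, a scintilla of evidence, weight exceeds 16): (k) net 26−8=18 > 16 — meets.
  The agency carries the last stage.
Every stage carried; the agency prevails on this issue.
Per-issue: Issue I → agency; Issue II → agency; Issue III → agency. The contractor must prevail on at least one issue; overall, the agency prevails.

agency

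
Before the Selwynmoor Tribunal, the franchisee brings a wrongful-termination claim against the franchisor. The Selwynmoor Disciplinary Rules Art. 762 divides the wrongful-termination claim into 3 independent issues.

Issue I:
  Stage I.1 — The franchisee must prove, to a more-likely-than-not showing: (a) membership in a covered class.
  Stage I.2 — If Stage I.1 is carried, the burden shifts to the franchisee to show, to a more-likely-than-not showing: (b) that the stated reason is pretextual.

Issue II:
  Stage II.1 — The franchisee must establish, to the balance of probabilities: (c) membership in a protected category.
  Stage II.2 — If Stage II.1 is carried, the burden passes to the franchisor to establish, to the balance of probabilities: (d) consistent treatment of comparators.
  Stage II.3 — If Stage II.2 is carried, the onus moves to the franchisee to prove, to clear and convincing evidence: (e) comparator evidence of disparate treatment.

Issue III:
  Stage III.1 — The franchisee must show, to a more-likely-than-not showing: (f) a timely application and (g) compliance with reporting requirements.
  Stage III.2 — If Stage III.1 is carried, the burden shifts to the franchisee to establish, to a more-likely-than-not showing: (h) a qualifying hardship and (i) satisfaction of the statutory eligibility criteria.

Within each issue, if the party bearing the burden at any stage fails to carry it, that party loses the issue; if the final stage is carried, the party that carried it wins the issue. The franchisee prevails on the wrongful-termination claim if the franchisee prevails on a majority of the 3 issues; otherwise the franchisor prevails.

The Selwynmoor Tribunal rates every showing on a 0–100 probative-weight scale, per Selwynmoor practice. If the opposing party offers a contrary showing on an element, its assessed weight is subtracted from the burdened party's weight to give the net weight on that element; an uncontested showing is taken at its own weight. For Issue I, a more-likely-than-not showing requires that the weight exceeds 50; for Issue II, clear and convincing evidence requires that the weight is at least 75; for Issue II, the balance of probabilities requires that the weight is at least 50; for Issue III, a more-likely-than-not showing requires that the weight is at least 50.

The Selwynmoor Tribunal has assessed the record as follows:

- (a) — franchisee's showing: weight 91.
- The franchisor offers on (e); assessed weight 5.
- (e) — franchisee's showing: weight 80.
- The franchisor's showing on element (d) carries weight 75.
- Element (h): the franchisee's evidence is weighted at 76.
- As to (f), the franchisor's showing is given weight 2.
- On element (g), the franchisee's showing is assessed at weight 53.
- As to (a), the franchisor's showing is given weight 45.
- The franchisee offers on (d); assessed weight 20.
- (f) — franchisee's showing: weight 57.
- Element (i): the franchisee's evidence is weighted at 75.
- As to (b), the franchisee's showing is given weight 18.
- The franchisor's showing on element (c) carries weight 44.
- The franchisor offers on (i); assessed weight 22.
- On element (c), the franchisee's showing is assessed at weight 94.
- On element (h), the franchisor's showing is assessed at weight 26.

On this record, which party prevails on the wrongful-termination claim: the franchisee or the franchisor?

— Issue I —
Stage I.1 (franchisee, a more-likely-than-not showing, weight exceeds 50): (a) net 91−45=46 ≤ 50 — fails.
  Stage I.1 not carried; the franchisee fails its burden.
The analysis ends at Stage I.1; the franchisor prevails on this issue.
— Issue II —
Stage II.1 — burden on franchisee; standard: the balance of probabilities (weight is at least 50).
    (c): 94 − 44 = 50 ≥ 50 [met]
  All elements met. The burden passes to the franchisor.
Stage II.2 — burden on franchisor; standard: the balance of probabilities (weight is at least 50).
    (d): 75 − 20 = 55 ≥ 50 [met]
  The franchisor carries Stage II.2; the franchisee now bears the burden.
Stage II.3 — burden on franchisee; standard: clear and convincing evidence (weight is at least 75).
    (e): 80 − 5 = 75 ≥ 75 [met]
  Stage II.3 carried; the final stage is satisfied.
With every stage satisfied, the franchisee prevails on this issue.
— Issue III —
At Stage III.1 the franchisee must meet a more-likely-than-not showing (weight is at least 50): on (f) the weight is 57 less the opposing 2 gives net 55, ≥ 50, so (f) meets the standard; on (g) the weight is 53, ≥ 50, so (g) meets the standard.
  All elements met. The franchisee retains the burden for Stage III.2.
At Stage III.2 the franchisee must meet a more-likely-than-not showing (weight is at least 50): on (h) the weight is 76 less the opposing 26 gives net 50, ≥ 50, so (h) meets the standard; on (i) the weight is 75 less the opposing 22 gives net 53, ≥ 50, so (i) meets the standard.
  The franchisee carries the last stage.
Every stage carried; the franchisee prevails on this issue.
Per-issue: Issue I → franchisor; Issue II → franchisee; Issue III → franchisee. The franchisee must prevail on a majority of issues; overall, the franchisee prevails.

franchisee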